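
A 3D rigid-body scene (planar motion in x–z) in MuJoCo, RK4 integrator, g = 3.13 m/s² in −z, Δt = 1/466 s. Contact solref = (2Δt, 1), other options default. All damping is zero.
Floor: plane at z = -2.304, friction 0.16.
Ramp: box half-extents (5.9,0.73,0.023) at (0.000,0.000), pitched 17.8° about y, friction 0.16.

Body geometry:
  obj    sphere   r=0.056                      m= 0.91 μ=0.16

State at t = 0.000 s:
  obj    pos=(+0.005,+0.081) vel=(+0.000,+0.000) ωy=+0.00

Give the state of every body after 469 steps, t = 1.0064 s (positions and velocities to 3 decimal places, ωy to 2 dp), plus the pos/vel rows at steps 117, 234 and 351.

State at t = 1.0064 s:
  obj    pos=(+0.335,-0.024) vel=(+0.655,-0.210) ωy=+12.28

Key-timestep trajectory:
   step    t(s)  obj.x    obj.z    obj.vx   obj.vz 
    117  0.2511   +0.026  +0.075  +0.163  -0.052
    234  0.5021   +0.087  +0.055  +0.327  -0.105
    351  0.7532   +0.190  +0.022  +0.490  -0.157


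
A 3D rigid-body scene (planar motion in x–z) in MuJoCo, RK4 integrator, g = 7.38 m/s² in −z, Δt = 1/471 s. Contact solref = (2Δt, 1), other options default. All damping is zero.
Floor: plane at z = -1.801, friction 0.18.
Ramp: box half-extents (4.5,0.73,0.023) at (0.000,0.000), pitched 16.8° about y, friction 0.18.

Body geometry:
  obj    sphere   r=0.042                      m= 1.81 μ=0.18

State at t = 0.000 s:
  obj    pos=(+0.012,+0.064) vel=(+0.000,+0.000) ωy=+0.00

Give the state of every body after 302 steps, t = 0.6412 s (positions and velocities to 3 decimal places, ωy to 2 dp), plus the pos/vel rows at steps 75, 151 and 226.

State at t = 0.6412 s:
  obj    pos=(+0.312,-0.026) vel=(+0.935,-0.282) ωy=+23.26

Key-timestep trajectory:
   step    t(s)  obj.x    obj.z    obj.vx   obj.vz 
     75  0.1592   +0.031  +0.059  +0.232  -0.070
    151  0.3206   +0.087  +0.042  +0.468  -0.141
    226  0.4798   +0.180  +0.014  +0.700  -0.211


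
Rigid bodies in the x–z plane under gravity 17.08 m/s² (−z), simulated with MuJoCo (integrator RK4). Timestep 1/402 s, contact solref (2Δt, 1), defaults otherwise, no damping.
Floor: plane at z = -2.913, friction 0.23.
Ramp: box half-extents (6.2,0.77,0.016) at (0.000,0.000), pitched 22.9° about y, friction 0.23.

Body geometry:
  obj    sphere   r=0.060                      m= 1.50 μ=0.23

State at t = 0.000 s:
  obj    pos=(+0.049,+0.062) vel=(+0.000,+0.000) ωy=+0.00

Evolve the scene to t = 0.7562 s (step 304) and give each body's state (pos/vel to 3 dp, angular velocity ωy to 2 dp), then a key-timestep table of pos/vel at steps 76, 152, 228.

State at t = 0.7562 s:
  obj    pos=(+1.299,-0.466) vel=(+3.307,-1.397) ωy=+59.83

Key-timestep trajectory:
   step    t(s)  obj.x    obj.z    obj.vx   obj.vz 
     76  0.1891   +0.127  +0.029  +0.827  -0.349
    152  0.3781   +0.362  -0.070  +1.654  -0.699
    228  0.5672   +0.752  -0.235  +2.480  -1.048


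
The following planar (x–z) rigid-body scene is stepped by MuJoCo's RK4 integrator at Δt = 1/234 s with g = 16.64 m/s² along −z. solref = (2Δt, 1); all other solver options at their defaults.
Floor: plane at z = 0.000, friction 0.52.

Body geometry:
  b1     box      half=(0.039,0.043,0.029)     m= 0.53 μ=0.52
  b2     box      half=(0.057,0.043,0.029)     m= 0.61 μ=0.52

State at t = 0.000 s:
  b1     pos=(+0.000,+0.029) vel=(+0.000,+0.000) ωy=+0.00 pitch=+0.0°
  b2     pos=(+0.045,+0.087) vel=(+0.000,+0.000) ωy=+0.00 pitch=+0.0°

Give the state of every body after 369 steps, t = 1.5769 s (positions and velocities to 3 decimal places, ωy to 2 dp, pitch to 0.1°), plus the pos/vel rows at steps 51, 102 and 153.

State at t = 1.5769 s:
  b1     pos=(+0.000,+0.029) vel=(+0.000,+0.000) ωy=+0.00 pitch=+0.0°
  b2     pos=(+0.101,+0.057) vel=(+0.000,+0.000) ωy=+0.00 pitch=+90.0°

Key-timestep trajectory:
   step    t(s)  b1.x    b1.z    b1.vx   b1.vz   b2.x    b2.z    b2.vx   b2.vz 
     51  0.2179   +0.000  +0.029  +0.000  +0.000   +0.087  +0.062  +0.425  -0.083
    102  0.4359   +0.000  +0.029  +0.000  +0.000   +0.122  +0.063  -0.044  -0.005
    153  0.6538   +0.000  +0.029  +0.000  +0.000   +0.095  +0.060  +0.130  -0.050


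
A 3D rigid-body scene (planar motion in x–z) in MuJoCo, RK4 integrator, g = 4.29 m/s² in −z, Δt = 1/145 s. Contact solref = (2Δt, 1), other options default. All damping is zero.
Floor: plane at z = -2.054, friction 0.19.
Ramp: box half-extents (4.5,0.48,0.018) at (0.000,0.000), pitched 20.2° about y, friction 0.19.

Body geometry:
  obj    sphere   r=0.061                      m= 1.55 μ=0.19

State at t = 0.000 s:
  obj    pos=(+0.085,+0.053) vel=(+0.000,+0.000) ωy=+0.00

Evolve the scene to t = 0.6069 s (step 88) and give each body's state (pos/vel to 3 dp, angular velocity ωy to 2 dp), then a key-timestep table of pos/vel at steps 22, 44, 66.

State at t = 0.6069 s:
  obj    pos=(+0.268,-0.014) vel=(+0.603,-0.222) ωy=+10.52

Key-timestep trajectory:
   step    t(s)  obj.x    obj.z    obj.vx   obj.vz 
     22  0.1517   +0.096  +0.049  +0.151  -0.055
     44  0.3034   +0.131  +0.036  +0.301  -0.111
     66  0.4552   +0.188  +0.015  +0.452  -0.166


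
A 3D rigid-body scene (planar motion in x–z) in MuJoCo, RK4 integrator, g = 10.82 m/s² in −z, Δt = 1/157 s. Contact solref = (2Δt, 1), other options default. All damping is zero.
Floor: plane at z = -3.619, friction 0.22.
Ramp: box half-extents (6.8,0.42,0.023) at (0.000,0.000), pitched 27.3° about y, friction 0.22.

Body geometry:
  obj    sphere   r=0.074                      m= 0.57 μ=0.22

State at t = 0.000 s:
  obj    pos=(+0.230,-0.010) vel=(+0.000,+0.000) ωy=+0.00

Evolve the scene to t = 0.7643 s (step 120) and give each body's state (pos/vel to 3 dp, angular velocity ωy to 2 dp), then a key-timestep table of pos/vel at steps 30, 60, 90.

State at t = 0.7643 s:
  obj    pos=(+1.150,-0.485) vel=(+2.408,-1.243) ωy=+36.60

Key-timestep trajectory:
   step    t(s)  obj.x    obj.z    obj.vx   obj.vz 
     30  0.1911   +0.288  -0.039  +0.602  -0.311
     60  0.3822   +0.460  -0.128  +1.204  -0.621
     90  0.5732   +0.748  -0.277  +1.806  -0.932


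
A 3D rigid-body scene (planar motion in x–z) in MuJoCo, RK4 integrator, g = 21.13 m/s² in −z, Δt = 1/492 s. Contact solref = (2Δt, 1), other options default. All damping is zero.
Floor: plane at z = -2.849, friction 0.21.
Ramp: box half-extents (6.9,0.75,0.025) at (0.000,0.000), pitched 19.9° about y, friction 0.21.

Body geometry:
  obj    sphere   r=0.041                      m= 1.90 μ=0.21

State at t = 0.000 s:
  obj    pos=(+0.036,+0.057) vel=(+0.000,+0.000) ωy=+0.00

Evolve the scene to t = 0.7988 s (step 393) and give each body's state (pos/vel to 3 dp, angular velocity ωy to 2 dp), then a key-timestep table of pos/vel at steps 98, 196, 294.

State at t = 0.7988 s:
  obj    pos=(+1.577,-0.501) vel=(+3.859,-1.397) ωy=+100.08

Key-timestep trajectory:
   step    t(s)  obj.x    obj.z    obj.vx   obj.vz 
     98  0.1992   +0.132  +0.022  +0.962  -0.348
    196  0.3984   +0.419  -0.082  +1.924  -0.697
    294  0.5976   +0.899  -0.255  +2.887  -1.045


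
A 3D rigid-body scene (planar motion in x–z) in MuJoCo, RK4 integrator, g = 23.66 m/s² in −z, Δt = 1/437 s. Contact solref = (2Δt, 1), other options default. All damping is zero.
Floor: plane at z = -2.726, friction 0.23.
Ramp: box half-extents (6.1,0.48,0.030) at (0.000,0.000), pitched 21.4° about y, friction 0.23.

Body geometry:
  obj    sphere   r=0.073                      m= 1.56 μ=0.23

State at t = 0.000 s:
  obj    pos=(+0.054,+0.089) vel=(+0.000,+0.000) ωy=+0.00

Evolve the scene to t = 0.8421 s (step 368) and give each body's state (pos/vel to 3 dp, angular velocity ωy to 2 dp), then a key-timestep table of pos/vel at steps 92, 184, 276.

State at t = 0.8421 s:
  obj    pos=(+2.090,-0.708) vel=(+4.835,-1.895) ωy=+71.13

Key-timestep trajectory:
   step    t(s)  obj.x    obj.z    obj.vx   obj.vz 
     92  0.2105   +0.181  +0.040  +1.209  -0.474
    184  0.4211   +0.563  -0.110  +2.417  -0.947
    276  0.6316   +1.199  -0.359  +3.626  -1.421


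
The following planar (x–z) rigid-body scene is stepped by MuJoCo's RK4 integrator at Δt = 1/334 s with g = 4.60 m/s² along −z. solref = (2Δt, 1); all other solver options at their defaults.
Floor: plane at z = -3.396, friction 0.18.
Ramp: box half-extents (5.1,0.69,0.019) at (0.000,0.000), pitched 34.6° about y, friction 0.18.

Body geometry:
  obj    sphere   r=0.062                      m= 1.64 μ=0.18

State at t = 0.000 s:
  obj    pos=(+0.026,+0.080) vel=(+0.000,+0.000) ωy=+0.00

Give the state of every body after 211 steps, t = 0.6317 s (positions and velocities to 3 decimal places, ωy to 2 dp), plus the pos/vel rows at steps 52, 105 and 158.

State at t = 0.6317 s:
  obj    pos=(+0.345,-0.140) vel=(+1.010,-0.689) ωy=+17.25

Key-timestep trajectory:
   step    t(s)  obj.x    obj.z    obj.vx   obj.vz 
     52  0.1557   +0.046  +0.067  +0.252  -0.169
    105  0.3144   +0.106  +0.025  +0.502  -0.348
    158  0.4731   +0.205  -0.043  +0.755  -0.520


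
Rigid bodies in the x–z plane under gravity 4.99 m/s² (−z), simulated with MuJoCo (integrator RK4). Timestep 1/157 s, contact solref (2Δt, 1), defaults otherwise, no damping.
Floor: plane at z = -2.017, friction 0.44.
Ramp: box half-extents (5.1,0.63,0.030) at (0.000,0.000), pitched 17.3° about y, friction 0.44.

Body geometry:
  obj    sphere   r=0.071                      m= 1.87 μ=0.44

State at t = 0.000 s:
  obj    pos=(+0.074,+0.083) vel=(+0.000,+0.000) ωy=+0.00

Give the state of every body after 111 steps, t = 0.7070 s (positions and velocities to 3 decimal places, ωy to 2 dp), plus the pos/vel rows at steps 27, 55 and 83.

State at t = 0.7070 s:
  obj    pos=(+0.327,+0.004) vel=(+0.716,-0.223) ωy=+10.55

Key-timestep trajectory:
   step    t(s)  obj.x    obj.z    obj.vx   obj.vz 
     27  0.1720   +0.089  +0.078  +0.174  -0.054
     55  0.3503   +0.136  +0.063  +0.355  -0.110
     83  0.5287   +0.215  +0.039  +0.535  -0.167


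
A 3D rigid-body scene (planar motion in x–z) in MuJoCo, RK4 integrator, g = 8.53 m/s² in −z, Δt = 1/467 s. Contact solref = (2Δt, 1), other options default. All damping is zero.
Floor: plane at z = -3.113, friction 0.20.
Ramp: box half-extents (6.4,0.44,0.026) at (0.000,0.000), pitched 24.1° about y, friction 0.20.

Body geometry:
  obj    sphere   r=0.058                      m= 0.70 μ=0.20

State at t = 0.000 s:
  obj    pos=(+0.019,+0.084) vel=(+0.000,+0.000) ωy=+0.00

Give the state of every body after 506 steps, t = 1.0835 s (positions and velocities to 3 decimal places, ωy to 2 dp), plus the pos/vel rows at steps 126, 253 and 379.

State at t = 1.0835 s:
  obj    pos=(+1.352,-0.513) vel=(+2.461,-1.101) ωy=+46.47

Key-timestep trajectory:
   step    t(s)  obj.x    obj.z    obj.vx   obj.vz 
    126  0.2698   +0.102  +0.047  +0.613  -0.274
    253  0.5418   +0.352  -0.066  +1.230  -0.550
    379  0.8116   +0.767  -0.251  +1.843  -0.824


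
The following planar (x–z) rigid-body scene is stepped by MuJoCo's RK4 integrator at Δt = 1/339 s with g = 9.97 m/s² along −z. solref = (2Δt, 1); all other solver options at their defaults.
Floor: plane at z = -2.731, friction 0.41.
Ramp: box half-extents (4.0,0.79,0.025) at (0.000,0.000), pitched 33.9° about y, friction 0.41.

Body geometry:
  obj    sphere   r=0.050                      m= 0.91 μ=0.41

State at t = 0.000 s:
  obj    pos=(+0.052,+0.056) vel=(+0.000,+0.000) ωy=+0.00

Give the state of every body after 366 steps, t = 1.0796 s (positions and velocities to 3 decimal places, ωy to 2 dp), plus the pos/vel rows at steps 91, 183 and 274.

State at t = 1.0796 s:
  obj    pos=(+1.973,-1.236) vel=(+3.559,-2.392) ωy=+85.76

Key-timestep trajectory:
   step    t(s)  obj.x    obj.z    obj.vx   obj.vz 
     91  0.2684   +0.171  -0.024  +0.885  -0.595
    183  0.5398   +0.532  -0.267  +1.780  -1.196
    274  0.8083   +1.129  -0.668  +2.665  -1.791


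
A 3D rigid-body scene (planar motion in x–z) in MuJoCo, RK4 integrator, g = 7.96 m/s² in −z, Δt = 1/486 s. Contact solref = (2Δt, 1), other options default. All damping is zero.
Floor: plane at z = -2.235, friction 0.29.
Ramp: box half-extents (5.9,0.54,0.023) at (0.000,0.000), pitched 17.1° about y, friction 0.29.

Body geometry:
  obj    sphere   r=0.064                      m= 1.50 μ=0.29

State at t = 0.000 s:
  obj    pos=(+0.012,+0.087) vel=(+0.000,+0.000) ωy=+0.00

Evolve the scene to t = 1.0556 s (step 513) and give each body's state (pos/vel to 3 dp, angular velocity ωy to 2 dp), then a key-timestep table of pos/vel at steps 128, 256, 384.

State at t = 1.0556 s:
  obj    pos=(+0.902,-0.187) vel=(+1.687,-0.519) ωy=+27.57

Key-timestep trajectory:
   step    t(s)  obj.x    obj.z    obj.vx   obj.vz 
    128  0.2634   +0.068  +0.070  +0.421  -0.129
    256  0.5267   +0.234  +0.019  +0.842  -0.259
    384  0.7901   +0.511  -0.066  +1.263  -0.388


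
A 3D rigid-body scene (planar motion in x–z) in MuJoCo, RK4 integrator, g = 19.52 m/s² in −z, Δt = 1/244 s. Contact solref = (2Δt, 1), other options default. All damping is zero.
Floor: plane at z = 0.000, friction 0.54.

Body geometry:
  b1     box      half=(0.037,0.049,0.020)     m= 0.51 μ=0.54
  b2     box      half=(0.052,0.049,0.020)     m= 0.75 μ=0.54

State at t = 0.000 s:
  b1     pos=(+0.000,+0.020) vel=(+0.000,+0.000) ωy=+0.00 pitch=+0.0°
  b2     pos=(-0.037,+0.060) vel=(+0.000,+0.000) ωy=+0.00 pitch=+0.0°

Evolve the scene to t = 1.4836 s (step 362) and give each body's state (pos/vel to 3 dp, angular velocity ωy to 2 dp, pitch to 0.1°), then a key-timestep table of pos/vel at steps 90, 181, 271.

State at t = 1.4836 s:
  b1     pos=(+0.001,+0.020) vel=(+0.001,+0.000) ωy=+0.00 pitch=+0.0°
  b2     pos=(-0.053,+0.051) vel=(+0.000,-0.001) ωy=+0.03 pitch=-45.7°

Key-timestep trajectory:
   step    t(s)  b1.x    b1.z    b1.vx   b1.vz   b2.x    b2.z    b2.vx   b2.vz 
     90  0.3689   +0.000  +0.020  +0.000  +0.000   -0.062  +0.055  -0.072  +0.014
    181  0.7418   +0.000  +0.020  +0.001  +0.000   -0.053  +0.052  +0.000  -0.001
    271  1.1107   +0.001  +0.020  +0.001  +0.000   -0.053  +0.051  +0.000  -0.001


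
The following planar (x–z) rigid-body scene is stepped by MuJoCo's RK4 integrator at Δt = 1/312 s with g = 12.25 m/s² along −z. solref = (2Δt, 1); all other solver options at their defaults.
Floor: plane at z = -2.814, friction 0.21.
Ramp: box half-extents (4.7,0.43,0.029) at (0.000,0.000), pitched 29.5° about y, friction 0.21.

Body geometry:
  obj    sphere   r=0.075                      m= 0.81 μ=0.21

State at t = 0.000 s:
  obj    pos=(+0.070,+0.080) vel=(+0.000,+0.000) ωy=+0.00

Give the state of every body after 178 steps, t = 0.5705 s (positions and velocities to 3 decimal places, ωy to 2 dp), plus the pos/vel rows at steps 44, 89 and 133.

State at t = 0.5705 s:
  obj    pos=(+0.680,-0.265) vel=(+2.140,-1.211) ωy=+32.77

Key-timestep trajectory:
   step    t(s)  obj.x    obj.z    obj.vx   obj.vz 
     44  0.1410   +0.107  +0.059  +0.529  -0.299
     89  0.2853   +0.223  -0.006  +1.070  -0.605
    133  0.4263   +0.411  -0.113  +1.599  -0.905


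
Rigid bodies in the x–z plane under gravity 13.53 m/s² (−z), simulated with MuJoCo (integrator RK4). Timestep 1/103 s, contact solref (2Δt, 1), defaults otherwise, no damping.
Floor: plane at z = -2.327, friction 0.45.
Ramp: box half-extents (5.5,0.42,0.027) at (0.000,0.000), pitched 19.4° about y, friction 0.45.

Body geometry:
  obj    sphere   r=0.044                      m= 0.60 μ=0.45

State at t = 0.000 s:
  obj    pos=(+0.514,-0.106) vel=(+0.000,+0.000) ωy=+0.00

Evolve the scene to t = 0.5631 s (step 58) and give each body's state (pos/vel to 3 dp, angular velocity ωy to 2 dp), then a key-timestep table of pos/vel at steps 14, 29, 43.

State at t = 0.5631 s:
  obj    pos=(+0.994,-0.275) vel=(+1.705,-0.600) ωy=+41.07

Key-timestep trajectory:
   step    t(s)  obj.x    obj.z    obj.vx   obj.vz 
     14  0.1359   +0.542  -0.116  +0.412  -0.145
     29  0.2816   +0.634  -0.148  +0.852  -0.300
     43  0.4175   +0.778  -0.199  +1.264  -0.445


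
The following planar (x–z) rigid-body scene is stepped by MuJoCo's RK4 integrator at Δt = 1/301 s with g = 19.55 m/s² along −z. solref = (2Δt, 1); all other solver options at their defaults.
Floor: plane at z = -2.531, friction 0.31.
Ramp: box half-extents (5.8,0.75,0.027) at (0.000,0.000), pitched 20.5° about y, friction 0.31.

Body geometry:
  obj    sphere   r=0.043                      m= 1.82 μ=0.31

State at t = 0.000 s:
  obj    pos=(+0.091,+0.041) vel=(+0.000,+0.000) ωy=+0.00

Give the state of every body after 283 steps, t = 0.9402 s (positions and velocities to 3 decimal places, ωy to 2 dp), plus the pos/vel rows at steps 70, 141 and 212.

State at t = 0.9402 s:
  obj    pos=(+2.116,-0.716) vel=(+4.307,-1.610) ωy=+106.92

Key-timestep trajectory:
   step    t(s)  obj.x    obj.z    obj.vx   obj.vz 
     70  0.2326   +0.215  -0.006  +1.065  -0.398
    141  0.4684   +0.594  -0.147  +2.146  -0.802
    212  0.7043   +1.227  -0.384  +3.226  -1.206


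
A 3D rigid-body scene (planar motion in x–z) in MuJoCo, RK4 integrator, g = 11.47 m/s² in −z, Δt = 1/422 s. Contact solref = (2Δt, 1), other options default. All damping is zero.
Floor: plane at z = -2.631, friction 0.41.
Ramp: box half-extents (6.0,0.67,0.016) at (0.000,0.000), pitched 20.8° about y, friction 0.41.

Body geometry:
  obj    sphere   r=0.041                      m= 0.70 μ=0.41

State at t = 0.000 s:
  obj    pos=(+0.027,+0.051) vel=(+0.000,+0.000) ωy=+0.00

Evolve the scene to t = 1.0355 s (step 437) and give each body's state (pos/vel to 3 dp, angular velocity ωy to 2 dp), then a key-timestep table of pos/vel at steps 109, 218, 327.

State at t = 1.0355 s:
  obj    pos=(+1.485,-0.503) vel=(+2.816,-1.070) ωy=+73.48

Key-timestep trajectory:
   step    t(s)  obj.x    obj.z    obj.vx   obj.vz 
    109  0.2583   +0.118  +0.016  +0.703  -0.267
    218  0.5166   +0.390  -0.087  +1.405  -0.534
    327  0.7749   +0.844  -0.259  +2.108  -0.801


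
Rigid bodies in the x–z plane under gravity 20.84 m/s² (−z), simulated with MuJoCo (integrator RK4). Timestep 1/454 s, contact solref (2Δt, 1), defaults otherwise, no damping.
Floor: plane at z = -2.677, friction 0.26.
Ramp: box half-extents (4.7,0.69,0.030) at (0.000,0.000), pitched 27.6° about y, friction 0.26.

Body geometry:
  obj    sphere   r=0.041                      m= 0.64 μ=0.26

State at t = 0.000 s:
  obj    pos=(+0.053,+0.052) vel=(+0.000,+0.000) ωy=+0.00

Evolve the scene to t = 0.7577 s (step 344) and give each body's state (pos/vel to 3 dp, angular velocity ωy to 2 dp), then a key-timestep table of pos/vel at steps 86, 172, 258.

State at t = 0.7577 s:
  obj    pos=(+1.808,-0.865) vel=(+4.631,-2.421) ωy=+127.44

Key-timestep trajectory:
   step    t(s)  obj.x    obj.z    obj.vx   obj.vz 
     86  0.1894   +0.163  -0.005  +1.158  -0.605
    172  0.3789   +0.492  -0.177  +2.316  -1.211
    258  0.5683   +1.040  -0.464  +3.473  -1.816


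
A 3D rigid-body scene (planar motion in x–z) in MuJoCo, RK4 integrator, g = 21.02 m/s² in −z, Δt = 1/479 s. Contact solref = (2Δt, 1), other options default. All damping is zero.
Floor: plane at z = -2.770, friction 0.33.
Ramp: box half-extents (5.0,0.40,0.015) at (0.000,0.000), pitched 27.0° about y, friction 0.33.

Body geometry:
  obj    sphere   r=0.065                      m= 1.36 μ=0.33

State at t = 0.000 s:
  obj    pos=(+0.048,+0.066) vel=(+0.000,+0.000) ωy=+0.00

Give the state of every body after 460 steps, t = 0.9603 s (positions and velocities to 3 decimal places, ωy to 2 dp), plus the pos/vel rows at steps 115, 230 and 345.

State at t = 0.9603 s:
  obj    pos=(+2.849,-1.362) vel=(+5.833,-2.972) ωy=+100.70

Key-timestep trajectory:
   step    t(s)  obj.x    obj.z    obj.vx   obj.vz 
    115  0.2401   +0.223  -0.024  +1.458  -0.743
    230  0.4802   +0.748  -0.291  +2.916  -1.486
    345  0.7203   +1.623  -0.737  +4.374  -2.229


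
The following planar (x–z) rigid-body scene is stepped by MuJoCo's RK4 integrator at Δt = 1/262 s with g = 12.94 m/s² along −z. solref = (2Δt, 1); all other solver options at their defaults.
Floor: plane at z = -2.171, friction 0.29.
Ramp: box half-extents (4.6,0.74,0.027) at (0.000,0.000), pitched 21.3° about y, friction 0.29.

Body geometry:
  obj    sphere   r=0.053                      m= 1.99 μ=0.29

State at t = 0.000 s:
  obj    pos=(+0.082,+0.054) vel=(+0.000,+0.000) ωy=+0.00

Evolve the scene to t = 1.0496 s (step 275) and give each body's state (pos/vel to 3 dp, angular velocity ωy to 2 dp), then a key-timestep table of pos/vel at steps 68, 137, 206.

State at t = 1.0496 s:
  obj    pos=(+1.805,-0.618) vel=(+3.283,-1.280) ωy=+66.48

Key-timestep trajectory:
   step    t(s)  obj.x    obj.z    obj.vx   obj.vz 
     68  0.2595   +0.187  +0.013  +0.812  -0.317
    137  0.5229   +0.510  -0.113  +1.636  -0.638
    206  0.7863   +1.049  -0.323  +2.460  -0.959


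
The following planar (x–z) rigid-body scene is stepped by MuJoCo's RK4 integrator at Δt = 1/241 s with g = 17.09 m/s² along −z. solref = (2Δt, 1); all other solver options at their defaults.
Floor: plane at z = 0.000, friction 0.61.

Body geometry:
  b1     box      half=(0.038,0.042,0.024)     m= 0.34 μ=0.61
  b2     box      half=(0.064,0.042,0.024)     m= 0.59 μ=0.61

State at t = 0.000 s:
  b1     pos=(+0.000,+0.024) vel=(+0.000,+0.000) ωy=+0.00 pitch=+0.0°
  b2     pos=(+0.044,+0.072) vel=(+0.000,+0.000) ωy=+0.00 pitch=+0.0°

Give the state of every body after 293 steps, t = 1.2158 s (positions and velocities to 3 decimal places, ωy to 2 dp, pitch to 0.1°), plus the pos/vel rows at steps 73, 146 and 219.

State at t = 1.2158 s:
  b1     pos=(-0.001,+0.024) vel=(-0.001,+0.000) ωy=+0.00 pitch=+0.0°
  b2     pos=(+0.059,+0.061) vel=(+0.000,-0.001) ωy=-0.02 pitch=+42.2°

Key-timestep trajectory:
   step    t(s)  b1.x    b1.z    b1.vx   b1.vz   b2.x    b2.z    b2.vx   b2.vz 
     73  0.3029   +0.000  +0.024  +0.000  +0.000   +0.059  +0.061  -0.038  -0.003
    146  0.6058   +0.000  +0.024  -0.001  +0.000   +0.059  +0.061  +0.000  -0.001
    219  0.9087   -0.001  +0.024  -0.001  +0.000   +0.059  +0.061  +0.000  -0.001


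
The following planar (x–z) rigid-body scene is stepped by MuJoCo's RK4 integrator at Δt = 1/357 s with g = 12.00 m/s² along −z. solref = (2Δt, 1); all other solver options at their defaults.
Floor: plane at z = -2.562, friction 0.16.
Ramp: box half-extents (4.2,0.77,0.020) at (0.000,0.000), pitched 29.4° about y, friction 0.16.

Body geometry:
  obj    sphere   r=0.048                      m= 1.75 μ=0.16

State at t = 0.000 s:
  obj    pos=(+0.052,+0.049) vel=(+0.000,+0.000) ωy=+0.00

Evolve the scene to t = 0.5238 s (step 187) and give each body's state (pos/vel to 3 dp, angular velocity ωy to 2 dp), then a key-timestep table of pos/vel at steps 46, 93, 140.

State at t = 0.5238 s:
  obj    pos=(+0.557,-0.236) vel=(+1.928,-1.082) ωy=+45.58

Key-timestep trajectory:
   step    t(s)  obj.x    obj.z    obj.vx   obj.vz 
     46  0.1289   +0.083  +0.031  +0.470  -0.279
     93  0.2605   +0.177  -0.022  +0.956  -0.547
    140  0.3922   +0.335  -0.111  +1.444  -0.809


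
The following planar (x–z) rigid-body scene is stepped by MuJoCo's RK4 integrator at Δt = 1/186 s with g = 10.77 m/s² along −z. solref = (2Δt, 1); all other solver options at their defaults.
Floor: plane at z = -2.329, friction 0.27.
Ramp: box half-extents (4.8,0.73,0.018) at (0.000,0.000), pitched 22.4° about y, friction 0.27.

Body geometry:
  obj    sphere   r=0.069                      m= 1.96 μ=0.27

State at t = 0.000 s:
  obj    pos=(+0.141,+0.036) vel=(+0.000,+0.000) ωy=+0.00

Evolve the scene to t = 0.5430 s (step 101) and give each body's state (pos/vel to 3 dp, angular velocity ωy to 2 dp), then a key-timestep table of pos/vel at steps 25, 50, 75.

State at t = 0.5430 s:
  obj    pos=(+0.541,-0.129) vel=(+1.472,-0.607) ωy=+23.06

Key-timestep trajectory:
   step    t(s)  obj.x    obj.z    obj.vx   obj.vz 
     25  0.1344   +0.166  +0.026  +0.364  -0.150
     50  0.2688   +0.239  -0.004  +0.729  -0.300
     75  0.4032   +0.361  -0.055  +1.093  -0.451


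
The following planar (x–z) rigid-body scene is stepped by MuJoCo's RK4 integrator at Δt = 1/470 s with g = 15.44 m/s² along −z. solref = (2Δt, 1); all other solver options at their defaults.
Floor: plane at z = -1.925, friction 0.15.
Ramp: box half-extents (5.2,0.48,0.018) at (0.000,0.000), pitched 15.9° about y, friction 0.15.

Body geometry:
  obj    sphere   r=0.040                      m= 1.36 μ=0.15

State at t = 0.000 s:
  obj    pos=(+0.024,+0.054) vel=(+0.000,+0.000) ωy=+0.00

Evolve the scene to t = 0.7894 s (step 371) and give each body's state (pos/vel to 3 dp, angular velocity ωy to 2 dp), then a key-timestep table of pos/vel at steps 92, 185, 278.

State at t = 0.7894 s:
  obj    pos=(+0.929,-0.204) vel=(+2.294,-0.653) ωy=+59.62

Key-timestep trajectory:
   step    t(s)  obj.x    obj.z    obj.vx   obj.vz 
     92  0.1957   +0.080  +0.038  +0.569  -0.162
    185  0.3936   +0.249  -0.011  +1.144  -0.326
    278  0.5915   +0.532  -0.091  +1.719  -0.490


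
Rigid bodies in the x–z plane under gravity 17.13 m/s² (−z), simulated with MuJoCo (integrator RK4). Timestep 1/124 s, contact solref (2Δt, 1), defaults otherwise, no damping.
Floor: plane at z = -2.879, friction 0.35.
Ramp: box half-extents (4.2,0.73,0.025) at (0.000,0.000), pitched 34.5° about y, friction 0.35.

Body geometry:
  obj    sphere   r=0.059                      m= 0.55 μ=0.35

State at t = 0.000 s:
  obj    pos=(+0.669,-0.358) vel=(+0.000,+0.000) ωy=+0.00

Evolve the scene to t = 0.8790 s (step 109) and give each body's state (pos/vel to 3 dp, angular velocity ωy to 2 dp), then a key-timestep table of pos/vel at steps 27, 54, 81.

State at t = 0.8790 s:
  obj    pos=(+2.876,-1.875) vel=(+5.021,-3.451) ωy=+103.22

Key-timestep trajectory:
   step    t(s)  obj.x    obj.z    obj.vx   obj.vz 
     27  0.2177   +0.805  -0.451  +1.244  -0.855
     54  0.4355   +1.211  -0.730  +2.488  -1.710
     81  0.6532   +1.888  -1.196  +3.731  -2.564


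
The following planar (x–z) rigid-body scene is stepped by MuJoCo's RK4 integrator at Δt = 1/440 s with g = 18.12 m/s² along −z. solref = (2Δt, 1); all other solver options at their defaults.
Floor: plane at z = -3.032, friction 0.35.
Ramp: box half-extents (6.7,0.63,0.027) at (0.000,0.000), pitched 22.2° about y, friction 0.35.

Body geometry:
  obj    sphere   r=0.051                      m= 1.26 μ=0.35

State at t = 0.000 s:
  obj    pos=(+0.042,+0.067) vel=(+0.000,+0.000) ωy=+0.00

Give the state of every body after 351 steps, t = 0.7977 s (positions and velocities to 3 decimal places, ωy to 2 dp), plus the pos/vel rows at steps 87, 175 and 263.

State at t = 0.7977 s:
  obj    pos=(+1.483,-0.521) vel=(+3.612,-1.474) ωy=+76.49

Key-timestep trajectory:
   step    t(s)  obj.x    obj.z    obj.vx   obj.vz 
     87  0.1977   +0.131  +0.031  +0.895  -0.365
    175  0.3977   +0.400  -0.079  +1.801  -0.735
    263  0.5977   +0.851  -0.263  +2.706  -1.104


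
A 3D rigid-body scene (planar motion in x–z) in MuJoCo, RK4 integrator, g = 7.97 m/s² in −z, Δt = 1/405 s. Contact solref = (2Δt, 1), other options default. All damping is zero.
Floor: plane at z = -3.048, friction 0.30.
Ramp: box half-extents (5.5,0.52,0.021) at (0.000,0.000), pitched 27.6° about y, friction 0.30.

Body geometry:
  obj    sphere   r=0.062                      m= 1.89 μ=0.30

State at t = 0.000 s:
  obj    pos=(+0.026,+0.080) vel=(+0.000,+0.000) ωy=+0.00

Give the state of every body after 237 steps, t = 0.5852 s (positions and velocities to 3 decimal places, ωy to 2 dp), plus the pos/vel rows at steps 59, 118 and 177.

State at t = 0.5852 s:
  obj    pos=(+0.426,-0.129) vel=(+1.368,-0.715) ωy=+24.89

Key-timestep trajectory:
   step    t(s)  obj.x    obj.z    obj.vx   obj.vz 
     59  0.1457   +0.051  +0.067  +0.341  -0.178
    118  0.2914   +0.125  +0.028  +0.681  -0.356
    177  0.4370   +0.249  -0.037  +1.022  -0.534


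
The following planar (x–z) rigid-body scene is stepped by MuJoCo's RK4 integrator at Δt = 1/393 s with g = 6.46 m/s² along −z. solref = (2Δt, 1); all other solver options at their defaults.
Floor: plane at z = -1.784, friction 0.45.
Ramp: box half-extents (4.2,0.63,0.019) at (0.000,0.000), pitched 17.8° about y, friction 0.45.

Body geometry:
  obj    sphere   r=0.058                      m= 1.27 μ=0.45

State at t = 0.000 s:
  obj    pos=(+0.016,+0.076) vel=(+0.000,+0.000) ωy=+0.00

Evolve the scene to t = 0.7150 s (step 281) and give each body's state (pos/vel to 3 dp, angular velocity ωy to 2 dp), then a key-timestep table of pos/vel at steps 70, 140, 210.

State at t = 0.7150 s:
  obj    pos=(+0.359,-0.034) vel=(+0.960,-0.308) ωy=+17.39

Key-timestep trajectory:
   step    t(s)  obj.x    obj.z    obj.vx   obj.vz 
     70  0.1781   +0.037  +0.069  +0.239  -0.077
    140  0.3562   +0.101  +0.048  +0.478  -0.154
    210  0.5344   +0.208  +0.014  +0.718  -0.230


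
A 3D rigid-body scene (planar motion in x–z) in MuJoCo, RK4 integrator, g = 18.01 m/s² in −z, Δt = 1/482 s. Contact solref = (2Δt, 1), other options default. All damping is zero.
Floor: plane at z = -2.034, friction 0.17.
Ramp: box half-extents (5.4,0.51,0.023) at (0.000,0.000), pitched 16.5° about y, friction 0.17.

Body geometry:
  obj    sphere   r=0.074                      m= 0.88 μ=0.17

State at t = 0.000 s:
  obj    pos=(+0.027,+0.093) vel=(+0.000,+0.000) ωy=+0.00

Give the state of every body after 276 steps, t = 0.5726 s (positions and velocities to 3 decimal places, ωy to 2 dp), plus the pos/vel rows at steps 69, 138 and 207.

State at t = 0.5726 s:
  obj    pos=(+0.601,-0.077) vel=(+2.006,-0.594) ωy=+28.27

Key-timestep trajectory:
   step    t(s)  obj.x    obj.z    obj.vx   obj.vz 
     69  0.1432   +0.063  +0.083  +0.502  -0.149
    138  0.2863   +0.171  +0.051  +1.003  -0.297
    207  0.4295   +0.350  -0.003  +1.505  -0.446


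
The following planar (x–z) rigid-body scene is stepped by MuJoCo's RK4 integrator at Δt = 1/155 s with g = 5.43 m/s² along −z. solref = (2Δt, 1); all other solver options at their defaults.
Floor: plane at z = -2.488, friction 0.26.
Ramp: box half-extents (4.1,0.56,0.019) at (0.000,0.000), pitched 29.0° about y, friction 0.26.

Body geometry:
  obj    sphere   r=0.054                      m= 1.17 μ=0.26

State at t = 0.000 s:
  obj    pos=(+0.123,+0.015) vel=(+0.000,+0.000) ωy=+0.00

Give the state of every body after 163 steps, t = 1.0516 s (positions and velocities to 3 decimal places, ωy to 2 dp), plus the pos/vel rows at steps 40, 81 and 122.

State at t = 1.0516 s:
  obj    pos=(+1.033,-0.489) vel=(+1.730,-0.959) ωy=+36.61

Key-timestep trajectory:
   step    t(s)  obj.x    obj.z    obj.vx   obj.vz 
     40  0.2581   +0.178  -0.015  +0.425  -0.235
     81  0.5226   +0.348  -0.109  +0.860  -0.476
    122  0.7871   +0.633  -0.267  +1.295  -0.718


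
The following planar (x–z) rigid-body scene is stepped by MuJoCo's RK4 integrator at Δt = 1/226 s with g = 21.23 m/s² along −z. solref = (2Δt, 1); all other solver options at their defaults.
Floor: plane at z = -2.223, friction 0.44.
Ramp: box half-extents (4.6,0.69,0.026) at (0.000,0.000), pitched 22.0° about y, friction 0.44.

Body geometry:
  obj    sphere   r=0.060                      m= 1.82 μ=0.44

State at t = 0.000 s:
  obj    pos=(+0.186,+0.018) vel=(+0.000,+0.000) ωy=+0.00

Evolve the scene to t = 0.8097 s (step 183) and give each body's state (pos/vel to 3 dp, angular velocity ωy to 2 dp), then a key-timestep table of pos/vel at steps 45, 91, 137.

State at t = 0.8097 s:
  obj    pos=(+1.913,-0.680) vel=(+4.265,-1.723) ωy=+76.65

Key-timestep trajectory:
   step    t(s)  obj.x    obj.z    obj.vx   obj.vz 
     45  0.1991   +0.290  -0.025  +1.049  -0.424
     91  0.4027   +0.613  -0.155  +2.121  -0.857
    137  0.6062   +1.154  -0.373  +3.193  -1.290


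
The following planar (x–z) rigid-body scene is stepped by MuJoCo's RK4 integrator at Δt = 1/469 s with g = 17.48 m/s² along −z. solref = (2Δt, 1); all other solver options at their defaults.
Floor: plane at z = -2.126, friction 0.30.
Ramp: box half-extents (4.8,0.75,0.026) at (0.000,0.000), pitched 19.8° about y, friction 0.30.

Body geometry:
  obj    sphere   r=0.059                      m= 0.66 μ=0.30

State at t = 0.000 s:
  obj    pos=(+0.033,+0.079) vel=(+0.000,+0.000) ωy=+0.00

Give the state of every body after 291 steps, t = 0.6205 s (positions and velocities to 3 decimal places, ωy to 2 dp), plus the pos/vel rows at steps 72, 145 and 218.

State at t = 0.6205 s:
  obj    pos=(+0.799,-0.197) vel=(+2.469,-0.889) ωy=+44.47

Key-timestep trajectory:
   step    t(s)  obj.x    obj.z    obj.vx   obj.vz 
     72  0.1535   +0.080  +0.062  +0.611  -0.220
    145  0.3092   +0.223  +0.010  +1.230  -0.443
    218  0.4648   +0.463  -0.076  +1.850  -0.666


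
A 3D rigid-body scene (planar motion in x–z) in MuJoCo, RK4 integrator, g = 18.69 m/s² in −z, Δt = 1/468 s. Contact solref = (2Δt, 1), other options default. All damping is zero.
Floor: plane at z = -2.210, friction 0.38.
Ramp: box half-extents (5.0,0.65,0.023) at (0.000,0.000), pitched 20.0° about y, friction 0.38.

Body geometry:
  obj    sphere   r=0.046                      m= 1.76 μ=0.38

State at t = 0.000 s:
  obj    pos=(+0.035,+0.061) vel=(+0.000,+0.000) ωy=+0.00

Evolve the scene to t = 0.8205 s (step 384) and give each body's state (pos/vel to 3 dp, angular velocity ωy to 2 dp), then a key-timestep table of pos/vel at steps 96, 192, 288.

State at t = 0.8205 s:
  obj    pos=(+1.479,-0.465) vel=(+3.521,-1.281) ωy=+81.44

Key-timestep trajectory:
   step    t(s)  obj.x    obj.z    obj.vx   obj.vz 
     96  0.2051   +0.125  +0.028  +0.880  -0.320
    192  0.4103   +0.396  -0.071  +1.760  -0.641
    288  0.6154   +0.847  -0.235  +2.640  -0.961


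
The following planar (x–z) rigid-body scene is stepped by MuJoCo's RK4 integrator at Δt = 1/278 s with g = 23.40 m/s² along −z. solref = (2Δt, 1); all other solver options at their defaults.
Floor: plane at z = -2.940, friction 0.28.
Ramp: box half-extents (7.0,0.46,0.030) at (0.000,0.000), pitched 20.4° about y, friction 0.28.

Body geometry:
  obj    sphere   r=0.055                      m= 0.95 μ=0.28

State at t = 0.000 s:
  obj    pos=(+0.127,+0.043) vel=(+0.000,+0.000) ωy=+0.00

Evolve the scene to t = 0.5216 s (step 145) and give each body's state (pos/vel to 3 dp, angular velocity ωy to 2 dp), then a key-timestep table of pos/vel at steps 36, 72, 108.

State at t = 0.5216 s:
  obj    pos=(+0.870,-0.233) vel=(+2.848,-1.059) ωy=+55.24

Key-timestep trajectory:
   step    t(s)  obj.x    obj.z    obj.vx   obj.vz 
     36  0.1295   +0.173  +0.026  +0.707  -0.263
     72  0.2590   +0.310  -0.025  +1.414  -0.526
    108  0.3885   +0.539  -0.110  +2.122  -0.789


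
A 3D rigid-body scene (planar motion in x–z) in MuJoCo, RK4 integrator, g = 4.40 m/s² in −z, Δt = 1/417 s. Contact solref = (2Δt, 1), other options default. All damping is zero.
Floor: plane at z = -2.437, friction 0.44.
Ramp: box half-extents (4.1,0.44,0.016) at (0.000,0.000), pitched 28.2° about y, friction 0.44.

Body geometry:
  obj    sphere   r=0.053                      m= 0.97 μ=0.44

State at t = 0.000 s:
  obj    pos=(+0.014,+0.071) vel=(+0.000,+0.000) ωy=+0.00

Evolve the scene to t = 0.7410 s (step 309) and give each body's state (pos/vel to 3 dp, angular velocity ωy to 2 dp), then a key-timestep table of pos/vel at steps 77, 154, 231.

State at t = 0.7410 s:
  obj    pos=(+0.373,-0.122) vel=(+0.970,-0.520) ωy=+20.76

Key-timestep trajectory:
   step    t(s)  obj.x    obj.z    obj.vx   obj.vz 
     77  0.1847   +0.036  +0.059  +0.242  -0.130
    154  0.3693   +0.103  +0.023  +0.483  -0.259
    231  0.5540   +0.215  -0.037  +0.725  -0.389


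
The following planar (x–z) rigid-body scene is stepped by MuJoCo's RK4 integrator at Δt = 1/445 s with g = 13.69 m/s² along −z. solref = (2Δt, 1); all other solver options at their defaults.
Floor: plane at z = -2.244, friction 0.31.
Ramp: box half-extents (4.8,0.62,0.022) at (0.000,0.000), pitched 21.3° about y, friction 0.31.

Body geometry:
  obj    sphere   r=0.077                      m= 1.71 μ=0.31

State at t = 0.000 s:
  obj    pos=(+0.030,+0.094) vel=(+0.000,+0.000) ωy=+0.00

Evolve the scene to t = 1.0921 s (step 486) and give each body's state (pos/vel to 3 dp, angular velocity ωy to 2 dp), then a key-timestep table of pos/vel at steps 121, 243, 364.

State at t = 1.0921 s:
  obj    pos=(+2.004,-0.675) vel=(+3.614,-1.409) ωy=+50.38

Key-timestep trajectory:
   step    t(s)  obj.x    obj.z    obj.vx   obj.vz 
    121  0.2719   +0.153  +0.047  +0.900  -0.351
    243  0.5461   +0.524  -0.098  +1.807  -0.705
    364  0.8180   +1.137  -0.337  +2.707  -1.055


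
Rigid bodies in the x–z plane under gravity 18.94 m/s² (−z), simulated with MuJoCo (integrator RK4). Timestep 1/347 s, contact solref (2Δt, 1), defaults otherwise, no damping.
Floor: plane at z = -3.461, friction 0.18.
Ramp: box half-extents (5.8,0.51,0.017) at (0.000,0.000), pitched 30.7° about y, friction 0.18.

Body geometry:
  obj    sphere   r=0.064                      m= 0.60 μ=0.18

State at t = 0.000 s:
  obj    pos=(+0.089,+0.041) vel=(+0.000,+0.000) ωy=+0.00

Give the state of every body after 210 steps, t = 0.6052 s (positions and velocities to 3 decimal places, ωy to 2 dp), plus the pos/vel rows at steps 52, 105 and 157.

State at t = 0.6052 s:
  obj    pos=(+1.177,-0.605) vel=(+3.595,-2.134) ωy=+65.29

Key-timestep trajectory:
   step    t(s)  obj.x    obj.z    obj.vx   obj.vz 
     52  0.1499   +0.156  +0.002  +0.890  -0.529
    105  0.3026   +0.361  -0.120  +1.797  -1.067
    157  0.4524   +0.697  -0.320  +2.687  -1.596


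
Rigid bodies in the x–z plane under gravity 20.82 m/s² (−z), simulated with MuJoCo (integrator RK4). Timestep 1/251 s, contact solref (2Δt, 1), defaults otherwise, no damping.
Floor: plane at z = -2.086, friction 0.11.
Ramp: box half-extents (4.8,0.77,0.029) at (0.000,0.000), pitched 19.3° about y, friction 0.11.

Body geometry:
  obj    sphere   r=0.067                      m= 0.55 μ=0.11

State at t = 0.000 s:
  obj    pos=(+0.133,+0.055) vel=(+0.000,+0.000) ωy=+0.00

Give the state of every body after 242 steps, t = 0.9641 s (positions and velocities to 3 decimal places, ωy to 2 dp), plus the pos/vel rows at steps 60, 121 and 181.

State at t = 0.9641 s:
  obj    pos=(+2.290,-0.700) vel=(+4.473,-1.566) ωy=+70.71

Key-timestep trajectory:
   step    t(s)  obj.x    obj.z    obj.vx   obj.vz 
     60  0.2390   +0.266  +0.009  +1.109  -0.388
    121  0.4821   +0.672  -0.134  +2.237  -0.783
    181  0.7211   +1.339  -0.367  +3.346  -1.172


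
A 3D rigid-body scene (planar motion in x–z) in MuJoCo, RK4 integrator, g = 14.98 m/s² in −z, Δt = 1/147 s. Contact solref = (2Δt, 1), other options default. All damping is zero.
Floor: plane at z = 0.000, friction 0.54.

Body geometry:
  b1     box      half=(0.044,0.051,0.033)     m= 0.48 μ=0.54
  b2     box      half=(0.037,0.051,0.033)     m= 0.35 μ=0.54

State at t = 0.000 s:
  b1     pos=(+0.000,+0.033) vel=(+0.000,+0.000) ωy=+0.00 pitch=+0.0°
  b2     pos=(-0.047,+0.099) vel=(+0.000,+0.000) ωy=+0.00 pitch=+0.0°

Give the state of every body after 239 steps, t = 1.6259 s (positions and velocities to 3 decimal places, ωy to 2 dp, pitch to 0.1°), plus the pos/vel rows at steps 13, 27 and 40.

State at t = 1.6259 s:
  b1     pos=(+0.000,+0.033) vel=(+0.000,+0.000) ωy=+0.00 pitch=+0.0°
  b2     pos=(-0.088,+0.037) vel=(+0.000,+0.000) ωy=+0.00 pitch=-90.0°

Key-timestep trajectory:
   step    t(s)  b1.x    b1.z    b1.vx   b1.vz   b2.x    b2.z    b2.vx   b2.vz 
     13  0.0884   +0.000  +0.033  +0.000  +0.001   -0.051  +0.098  -0.092  -0.016
     27  0.1837   +0.000  +0.033  +0.000  +0.000   -0.069  +0.087  -0.299  -0.376
     40  0.2721   +0.000  +0.033  +0.000  +0.000   -0.089  +0.033  +0.052  +0.132


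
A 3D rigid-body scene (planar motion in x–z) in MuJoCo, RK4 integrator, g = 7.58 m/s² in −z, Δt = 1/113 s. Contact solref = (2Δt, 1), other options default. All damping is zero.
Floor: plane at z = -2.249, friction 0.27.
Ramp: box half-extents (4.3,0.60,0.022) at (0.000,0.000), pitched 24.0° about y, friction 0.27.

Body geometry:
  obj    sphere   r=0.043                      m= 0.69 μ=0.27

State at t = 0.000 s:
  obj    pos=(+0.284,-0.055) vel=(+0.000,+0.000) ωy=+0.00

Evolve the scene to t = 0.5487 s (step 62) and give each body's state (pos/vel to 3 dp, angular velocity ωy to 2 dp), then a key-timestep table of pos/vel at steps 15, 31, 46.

State at t = 0.5487 s:
  obj    pos=(+0.587,-0.190) vel=(+1.104,-0.491) ωy=+28.08

Key-timestep trajectory:
   step    t(s)  obj.x    obj.z    obj.vx   obj.vz 
     15  0.1327   +0.302  -0.063  +0.267  -0.119
     31  0.2743   +0.360  -0.089  +0.552  -0.246
     46  0.4071   +0.451  -0.130  +0.819  -0.365
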